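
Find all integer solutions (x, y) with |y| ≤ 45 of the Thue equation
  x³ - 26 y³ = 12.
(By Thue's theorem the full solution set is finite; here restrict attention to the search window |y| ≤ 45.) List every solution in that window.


The equation is x³ - 26y³ = 12. For fixed y, x³ = 26·y³ + 12, so a solution requires the RHS to be a perfect cube.
Strategy: iterate y from -45 to 45, compute RHS = 26·y³ + 12, and check whether it is a (positive or negative) perfect cube.
Check small values of y:
  y = 0: RHS = 12 is not a perfect cube.
  y = 1: RHS = 38 is not a perfect cube.
  y = -1: RHS = -14 is not a perfect cube.
  y = 2: RHS = 220 is not a perfect cube.
  y = -2: RHS = -196 is not a perfect cube.
  y = 3: RHS = 714 is not a perfect cube.
  y = -3: RHS = -690 is not a perfect cube.
Continuing the search up to |y| = 45 finds no solutions either.
No (x, y) in the scanned range satisfies the equation.

No integer solutions with |y| ≤ 45.


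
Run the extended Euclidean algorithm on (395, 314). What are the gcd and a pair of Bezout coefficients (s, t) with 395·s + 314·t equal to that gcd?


Euclidean algorithm on (395, 314) — divide until remainder is 0:
  395 = 1 · 314 + 81
  314 = 3 · 81 + 71
  81 = 1 · 71 + 10
  71 = 7 · 10 + 1
  10 = 10 · 1 + 0
gcd(395, 314) = 1.
Track Bezout coefficients alongside the remainders: start with r₀ = 395 = a·1 + b·0 (s = 1, t = 0) and r₁ = 314 = a·0 + b·1 (s = 0, t = 1); each new remainder r_{k+1} = r_{k-1} − q_k·r_k inherits s_{k+1} = s_{k-1} − q_k·s_k, t_{k+1} = t_{k-1} − q_k·t_k, so r_k = a·s_k + b·t_k at every step:
  q = 1: r = 81, s = 1 − 1·0 = 1, t = 0 − 1·1 = -1  (check: 395·1 + 314·(-1) = 81)
  q = 3: r = 71, s = 0 − 3·1 = -3, t = 1 − 3·(-1) = 4  (check: 395·(-3) + 314·4 = 71)
  q = 1: r = 10, s = 1 − 1·(-3) = 4, t = -1 − 1·4 = -5  (check: 395·4 + 314·(-5) = 10)
  q = 7: r = 1, s = -3 − 7·4 = -31, t = 4 − 7·(-5) = 39  (check: 395·(-31) + 314·39 = 1)
The row with r = 1 (the gcd) gives the Bezout coefficients s = -31, t = 39.
Result: 395 · (-31) + 314 · (39) = 1.

gcd(395, 314) = 1; s = -31, t = 39 (check: 395·(-31) + 314·39 = 1).


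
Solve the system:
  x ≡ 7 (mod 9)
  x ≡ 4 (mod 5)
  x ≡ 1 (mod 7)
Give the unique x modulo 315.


Moduli 9, 5, 7 are pairwise coprime; by CRT there is a unique solution modulo M = 9 · 5 · 7 = 315.
Solve pairwise, accumulating the modulus:
  Start with x ≡ 7 (mod 9).
  Combine with x ≡ 4 (mod 5): since gcd(9, 5) = 1, we get a unique residue mod 45.
    Write x = 7 + 9·t and substitute into x ≡ 4 (mod 5): 9·t ≡ 4 − 7 = -3 (mod 5).
    Reduce coefficients mod 5: 4·t ≡ 2 (mod 5).
    The inverse of 4 mod 5 is 4 (since 4·4 = 16 = 3·5 + 1), so t ≡ 4·2 = 8 ≡ 3 (mod 5).
    Then x = 7 + 9·3 = 34, valid modulo lcm(9, 5) = 45: x ≡ 34 (mod 45).
  Combine with x ≡ 1 (mod 7): since gcd(45, 7) = 1, we get a unique residue mod 315.
    Write x = 34 + 45·t and substitute into x ≡ 1 (mod 7): 45·t ≡ 1 − 34 = -33 (mod 7).
    Reduce coefficients mod 7: 3·t ≡ 2 (mod 7).
    The inverse of 3 mod 7 is 5 (since 3·5 = 15 = 2·7 + 1), so t ≡ 5·2 = 10 ≡ 3 (mod 7).
    Then x = 34 + 45·3 = 169, valid modulo lcm(45, 7) = 315: x ≡ 169 (mod 315).
Verify: 169 mod 9 = 7 ✓, 169 mod 5 = 4 ✓, 169 mod 7 = 1 ✓.

x ≡ 169 (mod 315).


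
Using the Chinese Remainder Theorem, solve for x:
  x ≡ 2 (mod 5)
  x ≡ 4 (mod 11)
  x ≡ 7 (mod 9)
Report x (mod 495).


Moduli 5, 11, 9 are pairwise coprime; by CRT there is a unique solution modulo M = 5 · 11 · 9 = 495.
Solve pairwise, accumulating the modulus:
  Start with x ≡ 2 (mod 5).
  Combine with x ≡ 4 (mod 11): since gcd(5, 11) = 1, we get a unique residue mod 55.
    Write x = 2 + 5·t and substitute into x ≡ 4 (mod 11): 5·t ≡ 4 − 2 = 2 (mod 11).
    The inverse of 5 mod 11 is 9 (since 5·9 = 45 = 4·11 + 1), so t ≡ 9·2 = 18 ≡ 7 (mod 11).
    Then x = 2 + 5·7 = 37, valid modulo lcm(5, 11) = 55: x ≡ 37 (mod 55).
  Combine with x ≡ 7 (mod 9): since gcd(55, 9) = 1, we get a unique residue mod 495.
    Write x = 37 + 55·t and substitute into x ≡ 7 (mod 9): 55·t ≡ 7 − 37 = -30 (mod 9).
    Reduce coefficients mod 9: 1·t ≡ 6 (mod 9).
    So t ≡ 6 (mod 9).
    Then x = 37 + 55·6 = 367, valid modulo lcm(55, 9) = 495: x ≡ 367 (mod 495).
Verify: 367 mod 5 = 2 ✓, 367 mod 11 = 4 ✓, 367 mod 9 = 7 ✓.

x ≡ 367 (mod 495).


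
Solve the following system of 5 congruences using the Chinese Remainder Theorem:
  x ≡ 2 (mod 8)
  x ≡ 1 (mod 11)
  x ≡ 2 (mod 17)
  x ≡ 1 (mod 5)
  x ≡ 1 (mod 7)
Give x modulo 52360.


Product of moduli M = 8 · 11 · 17 · 5 · 7 = 52360.
Merge one congruence at a time:
  Start: x ≡ 2 (mod 8).
  Combine with x ≡ 1 (mod 11); new modulus lcm = 88.
    Write x = 2 + 8·t and substitute into x ≡ 1 (mod 11): 8·t ≡ 1 − 2 = -1 (mod 11).
    Reduce coefficients mod 11: 8·t ≡ 10 (mod 11).
    The inverse of 8 mod 11 is 7 (since 8·7 = 56 = 5·11 + 1), so t ≡ 7·10 = 70 ≡ 4 (mod 11).
    Then x = 2 + 8·4 = 34, valid modulo lcm(8, 11) = 88: x ≡ 34 (mod 88).
  Combine with x ≡ 2 (mod 17); new modulus lcm = 1496.
    Write x = 34 + 88·t and substitute into x ≡ 2 (mod 17): 88·t ≡ 2 − 34 = -32 (mod 17).
    Reduce coefficients mod 17: 3·t ≡ 2 (mod 17).
    The inverse of 3 mod 17 is 6 (since 3·6 = 18 = 1·17 + 1), so t ≡ 6·2 = 12 ≡ 12 (mod 17).
    Then x = 34 + 88·12 = 1090, valid modulo lcm(88, 17) = 1496: x ≡ 1090 (mod 1496).
  Combine with x ≡ 1 (mod 5); new modulus lcm = 7480.
    Write x = 1090 + 1496·t and substitute into x ≡ 1 (mod 5): 1496·t ≡ 1 − 1090 = -1089 (mod 5).
    Reduce coefficients mod 5: 1·t ≡ 1 (mod 5).
    So t ≡ 1 (mod 5).
    Then x = 1090 + 1496·1 = 2586, valid modulo lcm(1496, 5) = 7480: x ≡ 2586 (mod 7480).
  Combine with x ≡ 1 (mod 7); new modulus lcm = 52360.
    Write x = 2586 + 7480·t and substitute into x ≡ 1 (mod 7): 7480·t ≡ 1 − 2586 = -2585 (mod 7).
    Reduce coefficients mod 7: 4·t ≡ 5 (mod 7).
    The inverse of 4 mod 7 is 2 (since 4·2 = 8 = 1·7 + 1), so t ≡ 2·5 = 10 ≡ 3 (mod 7).
    Then x = 2586 + 7480·3 = 25026, valid modulo lcm(7480, 7) = 52360: x ≡ 25026 (mod 52360).
Verify against each original: 25026 mod 8 = 2, 25026 mod 11 = 1, 25026 mod 17 = 2, 25026 mod 5 = 1, 25026 mod 7 = 1.

x ≡ 25026 (mod 52360).


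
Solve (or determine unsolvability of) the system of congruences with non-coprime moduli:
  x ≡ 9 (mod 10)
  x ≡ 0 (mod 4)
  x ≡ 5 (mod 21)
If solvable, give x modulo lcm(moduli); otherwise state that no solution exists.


Moduli 10, 4, 21 are not pairwise coprime, so CRT works modulo lcm(m_i) when all pairwise compatibility conditions hold.
Pairwise compatibility: gcd(m_i, m_j) must divide a_i - a_j for every pair.
Merge one congruence at a time:
  Start: x ≡ 9 (mod 10).
  Combine with x ≡ 0 (mod 4): gcd(10, 4) = 2, and 0 - 9 = -9 is NOT divisible by 2.
    ⇒ system is inconsistent (no integer solution).

No solution (the system is inconsistent).


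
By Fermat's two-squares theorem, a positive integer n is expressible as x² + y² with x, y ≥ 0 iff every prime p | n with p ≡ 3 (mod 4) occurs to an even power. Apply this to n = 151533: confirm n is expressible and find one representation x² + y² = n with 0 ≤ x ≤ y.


Step 1: Factor n = 151533 = 3^2 · 113 · 149.
Step 2: Check the mod-4 condition on each prime factor: 3 ≡ 3 (mod 4), exponent 2 (must be even); 113 ≡ 1 (mod 4), exponent 1; 149 ≡ 1 (mod 4), exponent 1.
All primes ≡ 3 (mod 4) appear to even exponent (or don't appear), so by the two-squares theorem n IS expressible as a sum of two squares.
Step 3: Build a representation. Group n = k² · m with k = 3 and m = 113 · 149 = 16837 (a product of primes ≡ 1 (mod 4)); a representation of m scales to one of n via (k·x)² + (k·y)² = k²(x² + y²). Each prime p ≡ 1 (mod 4) is itself a sum of two squares; find a² by testing p − a² for a perfect square:
  113: 113 − 1² = 112, 113 − 2² = 109, 113 − 3² = 104, 113 − 4² = 97, 113 − 5² = 88, 113 − 6² = 77, 113 − 7² = 64 = 8² ⇒ 113 = 7² + 8².
  149: 149 − 1² = 148, 149 − 2² = 145, 149 − 3² = 140, 149 − 4² = 133, 149 − 5² = 124, 149 − 6² = 113, 149 − 7² = 100 = 10² ⇒ 149 = 7² + 10².
  Combine using the Brahmagupta–Fibonacci identity (a² + b²)(c² + d²) = (ac − bd)² + (ad + bc)² = (ac + bd)² + (ad − bc)²:
  113 · 149 = 16837: from (7² + 8²)(7² + 10²), take (7·7 − 8·10, 7·10 + 8·7) = (49 − 80, 70 + 56) = (-31, 126); dropping signs (only squares matter) gives (31, 126); check 31² + 126² = 961 + 15876 = 16837 ✓.
  Scale by k = 3: (3·31, 3·126) = (93, 378).
Step 4: Order so x ≤ y and verify: 93² + 378² = 8649 + 142884 = 151533 = n. ✓

n = 151533 = 93² + 378² (one valid representation with x ≤ y).


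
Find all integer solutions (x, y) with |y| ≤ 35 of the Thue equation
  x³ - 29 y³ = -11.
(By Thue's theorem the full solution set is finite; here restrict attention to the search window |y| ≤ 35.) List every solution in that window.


The equation is x³ - 29y³ = -11. For fixed y, x³ = 29·y³ − 11, so a solution requires the RHS to be a perfect cube.
Strategy: iterate y from -35 to 35, compute RHS = 29·y³ − 11, and check whether it is a (positive or negative) perfect cube.
Check small values of y:
  y = 0: RHS = -11 is not a perfect cube.
  y = 1: RHS = 18 is not a perfect cube.
  y = -1: RHS = -40 is not a perfect cube.
  y = 2: RHS = 221 is not a perfect cube.
  y = -2: RHS = -243 is not a perfect cube.
  y = 3: RHS = 772 is not a perfect cube.
  y = -3: RHS = -794 is not a perfect cube.
Continuing the search up to |y| = 35 finds no solutions either.
No (x, y) in the scanned range satisfies the equation.

No integer solutions with |y| ≤ 35.


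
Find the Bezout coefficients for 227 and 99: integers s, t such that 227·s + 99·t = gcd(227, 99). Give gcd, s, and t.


Euclidean algorithm on (227, 99) — divide until remainder is 0:
  227 = 2 · 99 + 29
  99 = 3 · 29 + 12
  29 = 2 · 12 + 5
  12 = 2 · 5 + 2
  5 = 2 · 2 + 1
  2 = 2 · 1 + 0
gcd(227, 99) = 1.
Track Bezout coefficients alongside the remainders: start with r₀ = 227 = a·1 + b·0 (s = 1, t = 0) and r₁ = 99 = a·0 + b·1 (s = 0, t = 1); each new remainder r_{k+1} = r_{k-1} − q_k·r_k inherits s_{k+1} = s_{k-1} − q_k·s_k, t_{k+1} = t_{k-1} − q_k·t_k, so r_k = a·s_k + b·t_k at every step:
  q = 2: r = 29, s = 1 − 2·0 = 1, t = 0 − 2·1 = -2  (check: 227·1 + 99·(-2) = 29)
  q = 3: r = 12, s = 0 − 3·1 = -3, t = 1 − 3·(-2) = 7  (check: 227·(-3) + 99·7 = 12)
  q = 2: r = 5, s = 1 − 2·(-3) = 7, t = -2 − 2·7 = -16  (check: 227·7 + 99·(-16) = 5)
  q = 2: r = 2, s = -3 − 2·7 = -17, t = 7 − 2·(-16) = 39  (check: 227·(-17) + 99·39 = 2)
  q = 2: r = 1, s = 7 − 2·(-17) = 41, t = -16 − 2·39 = -94  (check: 227·41 + 99·(-94) = 1)
The row with r = 1 (the gcd) gives the Bezout coefficients s = 41, t = -94.
Result: 227 · (41) + 99 · (-94) = 1.

gcd(227, 99) = 1; s = 41, t = -94 (check: 227·41 + 99·(-94) = 1).


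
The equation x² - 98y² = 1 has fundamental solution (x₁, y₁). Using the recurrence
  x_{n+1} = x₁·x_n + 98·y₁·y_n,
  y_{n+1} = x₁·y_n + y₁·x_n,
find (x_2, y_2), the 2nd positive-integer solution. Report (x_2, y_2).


Step 1: Find the fundamental solution (x₁, y₁) of x² - 98y² = 1.
  Expand √98 as a continued fraction. a₀ = ⌊√98⌋ = 9; iterate m_{k+1} = d_k·a_k − m_k, d_{k+1} = (98 − m_{k+1}²)/d_k, a_{k+1} = ⌊(a₀ + m_{k+1})/d_{k+1}⌋ (starting m₀ = 0, d₀ = 1), with convergents p_k = a_k·p_{k-1} + p_{k-2}, q_k = a_k·q_{k-1} + q_{k-2} (p₋₁ = 1, q₋₁ = 0):
  k = 0: a₀ = 9; p₀/q₀ = 9/1; p₀² − 98·q₀² = 81 − 98 = -17.
  k = 1: m = 9, d = 17, a = ⌊(9 + 9)/17⌋ = 1; p/q = (1·9 + 1)/(1·1 + 0) = 10/1; p² − 98·q² = 100 − 98 = 2.
  k = 2: m = 8, d = 2, a = ⌊(9 + 8)/2⌋ = 8; p/q = (8·10 + 9)/(8·1 + 1) = 89/9; p² − 98·q² = 7921 − 7938 = -17.
  k = 3: m = 8, d = 17, a = ⌊(9 + 8)/17⌋ = 1; p/q = (1·89 + 10)/(1·9 + 1) = 99/10; p² − 98·q² = 9801 − 9800 = 1.
  The first convergent with p² − 98·q² = 1 gives the fundamental solution (x₁, y₁) = (99, 10).
Step 2: Apply the recurrence (x_{n+1}, y_{n+1}) = (x₁x_n + 98y₁y_n, x₁y_n + y₁x_n) repeatedly.
  From (x_1, y_1) = (99, 10): x_2 = 99·99 + 98·10·10 = 19601; y_2 = 99·10 + 10·99 = 1980.
Step 3: Verify x_2² - 98·y_2² = 384199201 - 384199200 = 1 (should be 1). ✓

(x_1, y_1) = (99, 10); (x_2, y_2) = (19601, 1980).


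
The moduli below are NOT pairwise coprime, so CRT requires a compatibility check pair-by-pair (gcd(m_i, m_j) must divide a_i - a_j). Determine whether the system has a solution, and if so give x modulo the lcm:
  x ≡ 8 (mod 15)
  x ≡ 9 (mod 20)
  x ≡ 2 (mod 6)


Moduli 15, 20, 6 are not pairwise coprime, so CRT works modulo lcm(m_i) when all pairwise compatibility conditions hold.
Pairwise compatibility: gcd(m_i, m_j) must divide a_i - a_j for every pair.
Merge one congruence at a time:
  Start: x ≡ 8 (mod 15).
  Combine with x ≡ 9 (mod 20): gcd(15, 20) = 5, and 9 - 8 = 1 is NOT divisible by 5.
    ⇒ system is inconsistent (no integer solution).

No solution (the system is inconsistent).


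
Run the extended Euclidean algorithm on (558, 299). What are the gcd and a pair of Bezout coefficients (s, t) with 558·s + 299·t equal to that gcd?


Euclidean algorithm on (558, 299) — divide until remainder is 0:
  558 = 1 · 299 + 259
  299 = 1 · 259 + 40
  259 = 6 · 40 + 19
  40 = 2 · 19 + 2
  19 = 9 · 2 + 1
  2 = 2 · 1 + 0
gcd(558, 299) = 1.
Track Bezout coefficients alongside the remainders: start with r₀ = 558 = a·1 + b·0 (s = 1, t = 0) and r₁ = 299 = a·0 + b·1 (s = 0, t = 1); each new remainder r_{k+1} = r_{k-1} − q_k·r_k inherits s_{k+1} = s_{k-1} − q_k·s_k, t_{k+1} = t_{k-1} − q_k·t_k, so r_k = a·s_k + b·t_k at every step:
  q = 1: r = 259, s = 1 − 1·0 = 1, t = 0 − 1·1 = -1  (check: 558·1 + 299·(-1) = 259)
  q = 1: r = 40, s = 0 − 1·1 = -1, t = 1 − 1·(-1) = 2  (check: 558·(-1) + 299·2 = 40)
  q = 6: r = 19, s = 1 − 6·(-1) = 7, t = -1 − 6·2 = -13  (check: 558·7 + 299·(-13) = 19)
  q = 2: r = 2, s = -1 − 2·7 = -15, t = 2 − 2·(-13) = 28  (check: 558·(-15) + 299·28 = 2)
  q = 9: r = 1, s = 7 − 9·(-15) = 142, t = -13 − 9·28 = -265  (check: 558·142 + 299·(-265) = 1)
The row with r = 1 (the gcd) gives the Bezout coefficients s = 142, t = -265.
Result: 558 · (142) + 299 · (-265) = 1.

gcd(558, 299) = 1; s = 142, t = -265 (check: 558·142 + 299·(-265) = 1).


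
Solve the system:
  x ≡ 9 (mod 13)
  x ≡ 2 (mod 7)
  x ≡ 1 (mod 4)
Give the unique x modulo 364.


Moduli 13, 7, 4 are pairwise coprime; by CRT there is a unique solution modulo M = 13 · 7 · 4 = 364.
Solve pairwise, accumulating the modulus:
  Start with x ≡ 9 (mod 13).
  Combine with x ≡ 2 (mod 7): since gcd(13, 7) = 1, we get a unique residue mod 91.
    Write x = 9 + 13·t and substitute into x ≡ 2 (mod 7): 13·t ≡ 2 − 9 = -7 (mod 7).
    Reduce coefficients mod 7: 6·t ≡ 0 (mod 7).
    The inverse of 6 mod 7 is 6 (since 6·6 = 36 = 5·7 + 1), so t ≡ 6·0 = 0 ≡ 0 (mod 7).
    Then x = 9 + 13·0 = 9, valid modulo lcm(13, 7) = 91: x ≡ 9 (mod 91).
  Combine with x ≡ 1 (mod 4): since gcd(91, 4) = 1, we get a unique residue mod 364.
    Write x = 9 + 91·t and substitute into x ≡ 1 (mod 4): 91·t ≡ 1 − 9 = -8 (mod 4).
    Reduce coefficients mod 4: 3·t ≡ 0 (mod 4).
    The inverse of 3 mod 4 is 3 (since 3·3 = 9 = 2·4 + 1), so t ≡ 3·0 = 0 ≡ 0 (mod 4).
    Then x = 9 + 91·0 = 9, valid modulo lcm(91, 4) = 364: x ≡ 9 (mod 364).
Verify: 9 mod 13 = 9 ✓, 9 mod 7 = 2 ✓, 9 mod 4 = 1 ✓.

x ≡ 9 (mod 364).


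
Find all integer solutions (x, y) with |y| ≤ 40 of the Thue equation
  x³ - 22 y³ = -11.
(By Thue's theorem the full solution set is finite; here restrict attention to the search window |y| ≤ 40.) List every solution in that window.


The equation is x³ - 22y³ = -11. For fixed y, x³ = 22·y³ − 11, so a solution requires the RHS to be a perfect cube.
Strategy: iterate y from -40 to 40, compute RHS = 22·y³ − 11, and check whether it is a (positive or negative) perfect cube.
Check small values of y:
  y = 0: RHS = -11 is not a perfect cube.
  y = 1: RHS = 11 is not a perfect cube.
  y = -1: RHS = -33 is not a perfect cube.
  y = 2: RHS = 165 is not a perfect cube.
  y = -2: RHS = -187 is not a perfect cube.
  y = 3: RHS = 583 is not a perfect cube.
  y = -3: RHS = -605 is not a perfect cube.
Continuing the search up to |y| = 40 finds no solutions either.
No (x, y) in the scanned range satisfies the equation.

No integer solutions with |y| ≤ 40.


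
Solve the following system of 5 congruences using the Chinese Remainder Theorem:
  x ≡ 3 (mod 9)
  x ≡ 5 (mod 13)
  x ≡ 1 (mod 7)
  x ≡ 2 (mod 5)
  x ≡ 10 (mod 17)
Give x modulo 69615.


Product of moduli M = 9 · 13 · 7 · 5 · 17 = 69615.
Merge one congruence at a time:
  Start: x ≡ 3 (mod 9).
  Combine with x ≡ 5 (mod 13); new modulus lcm = 117.
    Write x = 3 + 9·t and substitute into x ≡ 5 (mod 13): 9·t ≡ 5 − 3 = 2 (mod 13).
    The inverse of 9 mod 13 is 3 (since 9·3 = 27 = 2·13 + 1), so t ≡ 3·2 = 6 ≡ 6 (mod 13).
    Then x = 3 + 9·6 = 57, valid modulo lcm(9, 13) = 117: x ≡ 57 (mod 117).
  Combine with x ≡ 1 (mod 7); new modulus lcm = 819.
    Write x = 57 + 117·t and substitute into x ≡ 1 (mod 7): 117·t ≡ 1 − 57 = -56 (mod 7).
    Reduce coefficients mod 7: 5·t ≡ 0 (mod 7).
    The inverse of 5 mod 7 is 3 (since 5·3 = 15 = 2·7 + 1), so t ≡ 3·0 = 0 ≡ 0 (mod 7).
    Then x = 57 + 117·0 = 57, valid modulo lcm(117, 7) = 819: x ≡ 57 (mod 819).
  Combine with x ≡ 2 (mod 5); new modulus lcm = 4095.
    Write x = 57 + 819·t and substitute into x ≡ 2 (mod 5): 819·t ≡ 2 − 57 = -55 (mod 5).
    Reduce coefficients mod 5: 4·t ≡ 0 (mod 5).
    The inverse of 4 mod 5 is 4 (since 4·4 = 16 = 3·5 + 1), so t ≡ 4·0 = 0 ≡ 0 (mod 5).
    Then x = 57 + 819·0 = 57, valid modulo lcm(819, 5) = 4095: x ≡ 57 (mod 4095).
  Combine with x ≡ 10 (mod 17); new modulus lcm = 69615.
    Write x = 57 + 4095·t and substitute into x ≡ 10 (mod 17): 4095·t ≡ 10 − 57 = -47 (mod 17).
    Reduce coefficients mod 17: 15·t ≡ 4 (mod 17).
    The inverse of 15 mod 17 is 8 (since 15·8 = 120 = 7·17 + 1), so t ≡ 8·4 = 32 ≡ 15 (mod 17).
    Then x = 57 + 4095·15 = 61482, valid modulo lcm(4095, 17) = 69615: x ≡ 61482 (mod 69615).
Verify against each original: 61482 mod 9 = 3, 61482 mod 13 = 5, 61482 mod 7 = 1, 61482 mod 5 = 2, 61482 mod 17 = 10.

x ≡ 61482 (mod 69615).


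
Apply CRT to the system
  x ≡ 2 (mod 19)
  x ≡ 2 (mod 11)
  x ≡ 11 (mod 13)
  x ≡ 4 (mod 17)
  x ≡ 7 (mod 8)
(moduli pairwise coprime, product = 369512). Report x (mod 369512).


Product of moduli M = 19 · 11 · 13 · 17 · 8 = 369512.
Merge one congruence at a time:
  Start: x ≡ 2 (mod 19).
  Combine with x ≡ 2 (mod 11); new modulus lcm = 209.
    Write x = 2 + 19·t and substitute into x ≡ 2 (mod 11): 19·t ≡ 2 − 2 = 0 (mod 11).
    Reduce coefficients mod 11: 8·t ≡ 0 (mod 11).
    The inverse of 8 mod 11 is 7 (since 8·7 = 56 = 5·11 + 1), so t ≡ 7·0 = 0 ≡ 0 (mod 11).
    Then x = 2 + 19·0 = 2, valid modulo lcm(19, 11) = 209: x ≡ 2 (mod 209).
  Combine with x ≡ 11 (mod 13); new modulus lcm = 2717.
    Write x = 2 + 209·t and substitute into x ≡ 11 (mod 13): 209·t ≡ 11 − 2 = 9 (mod 13).
    Reduce coefficients mod 13: 1·t ≡ 9 (mod 13).
    So t ≡ 9 (mod 13).
    Then x = 2 + 209·9 = 1883, valid modulo lcm(209, 13) = 2717: x ≡ 1883 (mod 2717).
  Combine with x ≡ 4 (mod 17); new modulus lcm = 46189.
    Write x = 1883 + 2717·t and substitute into x ≡ 4 (mod 17): 2717·t ≡ 4 − 1883 = -1879 (mod 17).
    Reduce coefficients mod 17: 14·t ≡ 8 (mod 17).
    The inverse of 14 mod 17 is 11 (since 14·11 = 154 = 9·17 + 1), so t ≡ 11·8 = 88 ≡ 3 (mod 17).
    Then x = 1883 + 2717·3 = 10034, valid modulo lcm(2717, 17) = 46189: x ≡ 10034 (mod 46189).
  Combine with x ≡ 7 (mod 8); new modulus lcm = 369512.
    Write x = 10034 + 46189·t and substitute into x ≡ 7 (mod 8): 46189·t ≡ 7 − 10034 = -10027 (mod 8).
    Reduce coefficients mod 8: 5·t ≡ 5 (mod 8).
    The inverse of 5 mod 8 is 5 (since 5·5 = 25 = 3·8 + 1), so t ≡ 5·5 = 25 ≡ 1 (mod 8).
    Then x = 10034 + 46189·1 = 56223, valid modulo lcm(46189, 8) = 369512: x ≡ 56223 (mod 369512).
Verify against each original: 56223 mod 19 = 2, 56223 mod 11 = 2, 56223 mod 13 = 11, 56223 mod 17 = 4, 56223 mod 8 = 7.

x ≡ 56223 (mod 369512).


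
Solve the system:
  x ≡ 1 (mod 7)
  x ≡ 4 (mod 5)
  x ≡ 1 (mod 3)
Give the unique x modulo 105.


Moduli 7, 5, 3 are pairwise coprime; by CRT there is a unique solution modulo M = 7 · 5 · 3 = 105.
Solve pairwise, accumulating the modulus:
  Start with x ≡ 1 (mod 7).
  Combine with x ≡ 4 (mod 5): since gcd(7, 5) = 1, we get a unique residue mod 35.
    Write x = 1 + 7·t and substitute into x ≡ 4 (mod 5): 7·t ≡ 4 − 1 = 3 (mod 5).
    Reduce coefficients mod 5: 2·t ≡ 3 (mod 5).
    The inverse of 2 mod 5 is 3 (since 2·3 = 6 = 1·5 + 1), so t ≡ 3·3 = 9 ≡ 4 (mod 5).
    Then x = 1 + 7·4 = 29, valid modulo lcm(7, 5) = 35: x ≡ 29 (mod 35).
  Combine with x ≡ 1 (mod 3): since gcd(35, 3) = 1, we get a unique residue mod 105.
    Write x = 29 + 35·t and substitute into x ≡ 1 (mod 3): 35·t ≡ 1 − 29 = -28 (mod 3).
    Reduce coefficients mod 3: 2·t ≡ 2 (mod 3).
    The inverse of 2 mod 3 is 2 (since 2·2 = 4 = 1·3 + 1), so t ≡ 2·2 = 4 ≡ 1 (mod 3).
    Then x = 29 + 35·1 = 64, valid modulo lcm(35, 3) = 105: x ≡ 64 (mod 105).
Verify: 64 mod 7 = 1 ✓, 64 mod 5 = 4 ✓, 64 mod 3 = 1 ✓.

x ≡ 64 (mod 105).


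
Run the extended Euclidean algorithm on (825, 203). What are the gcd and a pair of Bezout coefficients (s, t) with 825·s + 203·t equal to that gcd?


Euclidean algorithm on (825, 203) — divide until remainder is 0:
  825 = 4 · 203 + 13
  203 = 15 · 13 + 8
  13 = 1 · 8 + 5
  8 = 1 · 5 + 3
  5 = 1 · 3 + 2
  3 = 1 · 2 + 1
  2 = 2 · 1 + 0
gcd(825, 203) = 1.
Track Bezout coefficients alongside the remainders: start with r₀ = 825 = a·1 + b·0 (s = 1, t = 0) and r₁ = 203 = a·0 + b·1 (s = 0, t = 1); each new remainder r_{k+1} = r_{k-1} − q_k·r_k inherits s_{k+1} = s_{k-1} − q_k·s_k, t_{k+1} = t_{k-1} − q_k·t_k, so r_k = a·s_k + b·t_k at every step:
  q = 4: r = 13, s = 1 − 4·0 = 1, t = 0 − 4·1 = -4  (check: 825·1 + 203·(-4) = 13)
  q = 15: r = 8, s = 0 − 15·1 = -15, t = 1 − 15·(-4) = 61  (check: 825·(-15) + 203·61 = 8)
  q = 1: r = 5, s = 1 − 1·(-15) = 16, t = -4 − 1·61 = -65  (check: 825·16 + 203·(-65) = 5)
  q = 1: r = 3, s = -15 − 1·16 = -31, t = 61 − 1·(-65) = 126  (check: 825·(-31) + 203·126 = 3)
  q = 1: r = 2, s = 16 − 1·(-31) = 47, t = -65 − 1·126 = -191  (check: 825·47 + 203·(-191) = 2)
  q = 1: r = 1, s = -31 − 1·47 = -78, t = 126 − 1·(-191) = 317  (check: 825·(-78) + 203·317 = 1)
The row with r = 1 (the gcd) gives the Bezout coefficients s = -78, t = 317.
Result: 825 · (-78) + 203 · (317) = 1.

gcd(825, 203) = 1; s = -78, t = 317 (check: 825·(-78) + 203·317 = 1).


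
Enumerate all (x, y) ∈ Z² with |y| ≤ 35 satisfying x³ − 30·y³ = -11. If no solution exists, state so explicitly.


The equation is x³ - 30y³ = -11. For fixed y, x³ = 30·y³ − 11, so a solution requires the RHS to be a perfect cube.
Strategy: iterate y from -35 to 35, compute RHS = 30·y³ − 11, and check whether it is a (positive or negative) perfect cube.
Check small values of y:
  y = 0: RHS = -11 is not a perfect cube.
  y = 1: RHS = 19 is not a perfect cube.
  y = -1: RHS = -41 is not a perfect cube.
  y = 2: RHS = 229 is not a perfect cube.
  y = -2: RHS = -251 is not a perfect cube.
  y = 3: RHS = 799 is not a perfect cube.
  y = -3: RHS = -821 is not a perfect cube.
Continuing the search up to |y| = 35 finds no solutions either.
No (x, y) in the scanned range satisfies the equation.

No integer solutions with |y| ≤ 35.


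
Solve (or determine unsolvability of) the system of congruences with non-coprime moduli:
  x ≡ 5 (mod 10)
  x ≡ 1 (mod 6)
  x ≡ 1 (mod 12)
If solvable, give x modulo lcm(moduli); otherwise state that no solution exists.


Moduli 10, 6, 12 are not pairwise coprime, so CRT works modulo lcm(m_i) when all pairwise compatibility conditions hold.
Pairwise compatibility: gcd(m_i, m_j) must divide a_i - a_j for every pair.
Merge one congruence at a time:
  Start: x ≡ 5 (mod 10).
  Combine with x ≡ 1 (mod 6): gcd(10, 6) = 2; 1 - 5 = -4, which IS divisible by 2, so compatible.
    Write x = 5 + 10·t and substitute into x ≡ 1 (mod 6): 10·t ≡ 1 − 5 = -4 (mod 6).
    Divide the congruence (and modulus) by g = 2: 5·t ≡ -2 (mod 3).
    Reduce coefficients mod 3: 2·t ≡ 1 (mod 3).
    The inverse of 2 mod 3 is 2 (since 2·2 = 4 = 1·3 + 1), so t ≡ 2·1 = 2 ≡ 2 (mod 3).
    Then x = 5 + 10·2 = 25, valid modulo lcm(10, 6) = 30: x ≡ 25 (mod 30).
  Combine with x ≡ 1 (mod 12): gcd(30, 12) = 6; 1 - 25 = -24, which IS divisible by 6, so compatible.
    Write x = 25 + 30·t and substitute into x ≡ 1 (mod 12): 30·t ≡ 1 − 25 = -24 (mod 12).
    Divide the congruence (and modulus) by g = 6: 5·t ≡ -4 (mod 2).
    Reduce coefficients mod 2: 1·t ≡ 0 (mod 2).
    So t ≡ 0 (mod 2).
    Then x = 25 + 30·0 = 25, valid modulo lcm(30, 12) = 60: x ≡ 25 (mod 60).
Verify: 25 mod 10 = 5, 25 mod 6 = 1, 25 mod 12 = 1.

x ≡ 25 (mod 60).


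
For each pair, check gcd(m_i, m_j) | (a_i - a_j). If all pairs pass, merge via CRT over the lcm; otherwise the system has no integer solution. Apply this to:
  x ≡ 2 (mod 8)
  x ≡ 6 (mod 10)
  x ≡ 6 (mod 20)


Moduli 8, 10, 20 are not pairwise coprime, so CRT works modulo lcm(m_i) when all pairwise compatibility conditions hold.
Pairwise compatibility: gcd(m_i, m_j) must divide a_i - a_j for every pair.
Merge one congruence at a time:
  Start: x ≡ 2 (mod 8).
  Combine with x ≡ 6 (mod 10): gcd(8, 10) = 2; 6 - 2 = 4, which IS divisible by 2, so compatible.
    Write x = 2 + 8·t and substitute into x ≡ 6 (mod 10): 8·t ≡ 6 − 2 = 4 (mod 10).
    Divide the congruence (and modulus) by g = 2: 4·t ≡ 2 (mod 5).
    The inverse of 4 mod 5 is 4 (since 4·4 = 16 = 3·5 + 1), so t ≡ 4·2 = 8 ≡ 3 (mod 5).
    Then x = 2 + 8·3 = 26, valid modulo lcm(8, 10) = 40: x ≡ 26 (mod 40).
  Combine with x ≡ 6 (mod 20): gcd(40, 20) = 20; 6 - 26 = -20, which IS divisible by 20, so compatible.
    Write x = 26 + 40·t and substitute into x ≡ 6 (mod 20): 40·t ≡ 6 − 26 = -20 (mod 20).
    Divide the congruence (and modulus) by g = 20: 2·t ≡ -1 (mod 1).
    Modulo 1 every t works; take t = 0.
    Then x = 26 + 40·0 = 26, valid modulo lcm(40, 20) = 40: x ≡ 26 (mod 40).
Verify: 26 mod 8 = 2, 26 mod 10 = 6, 26 mod 20 = 6.

x ≡ 26 (mod 40).


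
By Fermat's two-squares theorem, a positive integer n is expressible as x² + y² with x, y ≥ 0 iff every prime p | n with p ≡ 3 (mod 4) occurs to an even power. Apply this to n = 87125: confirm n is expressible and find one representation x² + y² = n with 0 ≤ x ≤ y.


Step 1: Factor n = 87125 = 5^3 · 17 · 41.
Step 2: Check the mod-4 condition on each prime factor: 5 ≡ 1 (mod 4), exponent 3; 17 ≡ 1 (mod 4), exponent 1; 41 ≡ 1 (mod 4), exponent 1.
All primes ≡ 3 (mod 4) appear to even exponent (or don't appear), so by the two-squares theorem n IS expressible as a sum of two squares.
Step 3: Build a representation. Group n = k² · m with k = 5 and m = 5 · 17 · 41 = 3485 (a product of primes ≡ 1 (mod 4)); a representation of m scales to one of n via (k·x)² + (k·y)² = k²(x² + y²). Each prime p ≡ 1 (mod 4) is itself a sum of two squares; find a² by testing p − a² for a perfect square:
  5: 5 − 1² = 4 = 2² ⇒ 5 = 1² + 2².
  17: 17 − 1² = 16 = 4² ⇒ 17 = 1² + 4².
  41: 41 − 1² = 40, 41 − 2² = 37, 41 − 3² = 32, 41 − 4² = 25 = 5² ⇒ 41 = 4² + 5².
  Combine using the Brahmagupta–Fibonacci identity (a² + b²)(c² + d²) = (ac − bd)² + (ad + bc)² = (ac + bd)² + (ad − bc)²:
  5 · 17 = 85: from (1² + 2²)(1² + 4²), take (1·1 − 2·4, 1·4 + 2·1) = (1 − 8, 4 + 2) = (-7, 6); dropping signs (only squares matter) gives (7, 6); check 7² + 6² = 49 + 36 = 85 ✓.
  85 · 41 = 3485: from (7² + 6²)(4² + 5²), take (7·4 − 6·5, 7·5 + 6·4) = (28 − 30, 35 + 24) = (-2, 59); dropping signs (only squares matter) gives (2, 59); check 2² + 59² = 4 + 3481 = 3485 ✓.
  Scale by k = 5: (5·2, 5·59) = (10, 295).
Step 4: Order so x ≤ y and verify: 10² + 295² = 100 + 87025 = 87125 = n. ✓

n = 87125 = 10² + 295² (one valid representation with x ≤ y).


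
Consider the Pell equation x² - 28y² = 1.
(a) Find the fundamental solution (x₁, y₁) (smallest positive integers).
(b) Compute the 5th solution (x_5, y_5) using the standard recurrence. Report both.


Step 1: Find the fundamental solution (x₁, y₁) of x² - 28y² = 1.
  Expand √28 as a continued fraction. a₀ = ⌊√28⌋ = 5; iterate m_{k+1} = d_k·a_k − m_k, d_{k+1} = (28 − m_{k+1}²)/d_k, a_{k+1} = ⌊(a₀ + m_{k+1})/d_{k+1}⌋ (starting m₀ = 0, d₀ = 1), with convergents p_k = a_k·p_{k-1} + p_{k-2}, q_k = a_k·q_{k-1} + q_{k-2} (p₋₁ = 1, q₋₁ = 0):
  k = 0: a₀ = 5; p₀/q₀ = 5/1; p₀² − 28·q₀² = 25 − 28 = -3.
  k = 1: m = 5, d = 3, a = ⌊(5 + 5)/3⌋ = 3; p/q = (3·5 + 1)/(3·1 + 0) = 16/3; p² − 28·q² = 256 − 252 = 4.
  k = 2: m = 4, d = 4, a = ⌊(5 + 4)/4⌋ = 2; p/q = (2·16 + 5)/(2·3 + 1) = 37/7; p² − 28·q² = 1369 − 1372 = -3.
  k = 3: m = 4, d = 3, a = ⌊(5 + 4)/3⌋ = 3; p/q = (3·37 + 16)/(3·7 + 3) = 127/24; p² − 28·q² = 16129 − 16128 = 1.
  The first convergent with p² − 28·q² = 1 gives the fundamental solution (x₁, y₁) = (127, 24).
Step 2: Apply the recurrence (x_{n+1}, y_{n+1}) = (x₁x_n + 28y₁y_n, x₁y_n + y₁x_n) repeatedly.
  From (x_1, y_1) = (127, 24): x_2 = 127·127 + 28·24·24 = 32257; y_2 = 127·24 + 24·127 = 6096.
  From (x_2, y_2) = (32257, 6096): x_3 = 127·32257 + 28·24·6096 = 8193151; y_3 = 127·6096 + 24·32257 = 1548360.
  From (x_3, y_3) = (8193151, 1548360): x_4 = 127·8193151 + 28·24·1548360 = 2081028097; y_4 = 127·1548360 + 24·8193151 = 393277344.
  From (x_4, y_4) = (2081028097, 393277344): x_5 = 127·2081028097 + 28·24·393277344 = 528572943487; y_5 = 127·393277344 + 24·2081028097 = 99890897016.
Step 3: Verify x_5² - 28·y_5² = 279389356586511295719169 - 279389356586511295719168 = 1 (should be 1). ✓

(x_1, y_1) = (127, 24); (x_5, y_5) = (528572943487, 99890897016).


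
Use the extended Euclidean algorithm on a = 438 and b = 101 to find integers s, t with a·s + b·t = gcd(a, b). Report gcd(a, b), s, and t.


Euclidean algorithm on (438, 101) — divide until remainder is 0:
  438 = 4 · 101 + 34
  101 = 2 · 34 + 33
  34 = 1 · 33 + 1
  33 = 33 · 1 + 0
gcd(438, 101) = 1.
Track Bezout coefficients alongside the remainders: start with r₀ = 438 = a·1 + b·0 (s = 1, t = 0) and r₁ = 101 = a·0 + b·1 (s = 0, t = 1); each new remainder r_{k+1} = r_{k-1} − q_k·r_k inherits s_{k+1} = s_{k-1} − q_k·s_k, t_{k+1} = t_{k-1} − q_k·t_k, so r_k = a·s_k + b·t_k at every step:
  q = 4: r = 34, s = 1 − 4·0 = 1, t = 0 − 4·1 = -4  (check: 438·1 + 101·(-4) = 34)
  q = 2: r = 33, s = 0 − 2·1 = -2, t = 1 − 2·(-4) = 9  (check: 438·(-2) + 101·9 = 33)
  q = 1: r = 1, s = 1 − 1·(-2) = 3, t = -4 − 1·9 = -13  (check: 438·3 + 101·(-13) = 1)
The row with r = 1 (the gcd) gives the Bezout coefficients s = 3, t = -13.
Result: 438 · (3) + 101 · (-13) = 1.

gcd(438, 101) = 1; s = 3, t = -13 (check: 438·3 + 101·(-13) = 1).


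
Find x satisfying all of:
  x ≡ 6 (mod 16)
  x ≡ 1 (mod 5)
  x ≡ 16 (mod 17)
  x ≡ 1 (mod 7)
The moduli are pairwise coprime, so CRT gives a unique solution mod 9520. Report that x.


Product of moduli M = 16 · 5 · 17 · 7 = 9520.
Merge one congruence at a time:
  Start: x ≡ 6 (mod 16).
  Combine with x ≡ 1 (mod 5); new modulus lcm = 80.
    Write x = 6 + 16·t and substitute into x ≡ 1 (mod 5): 16·t ≡ 1 − 6 = -5 (mod 5).
    Reduce coefficients mod 5: 1·t ≡ 0 (mod 5).
    So t ≡ 0 (mod 5).
    Then x = 6 + 16·0 = 6, valid modulo lcm(16, 5) = 80: x ≡ 6 (mod 80).
  Combine with x ≡ 16 (mod 17); new modulus lcm = 1360.
    Write x = 6 + 80·t and substitute into x ≡ 16 (mod 17): 80·t ≡ 16 − 6 = 10 (mod 17).
    Reduce coefficients mod 17: 12·t ≡ 10 (mod 17).
    The inverse of 12 mod 17 is 10 (since 12·10 = 120 = 7·17 + 1), so t ≡ 10·10 = 100 ≡ 15 (mod 17).
    Then x = 6 + 80·15 = 1206, valid modulo lcm(80, 17) = 1360: x ≡ 1206 (mod 1360).
  Combine with x ≡ 1 (mod 7); new modulus lcm = 9520.
    Write x = 1206 + 1360·t and substitute into x ≡ 1 (mod 7): 1360·t ≡ 1 − 1206 = -1205 (mod 7).
    Reduce coefficients mod 7: 2·t ≡ 6 (mod 7).
    The inverse of 2 mod 7 is 4 (since 2·4 = 8 = 1·7 + 1), so t ≡ 4·6 = 24 ≡ 3 (mod 7).
    Then x = 1206 + 1360·3 = 5286, valid modulo lcm(1360, 7) = 9520: x ≡ 5286 (mod 9520).
Verify against each original: 5286 mod 16 = 6, 5286 mod 5 = 1, 5286 mod 17 = 16, 5286 mod 7 = 1.

x ≡ 5286 (mod 9520).


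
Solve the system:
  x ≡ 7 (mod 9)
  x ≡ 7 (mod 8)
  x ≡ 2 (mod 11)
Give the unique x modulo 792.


Moduli 9, 8, 11 are pairwise coprime; by CRT there is a unique solution modulo M = 9 · 8 · 11 = 792.
Solve pairwise, accumulating the modulus:
  Start with x ≡ 7 (mod 9).
  Combine with x ≡ 7 (mod 8): since gcd(9, 8) = 1, we get a unique residue mod 72.
    Write x = 7 + 9·t and substitute into x ≡ 7 (mod 8): 9·t ≡ 7 − 7 = 0 (mod 8).
    Reduce coefficients mod 8: 1·t ≡ 0 (mod 8).
    So t ≡ 0 (mod 8).
    Then x = 7 + 9·0 = 7, valid modulo lcm(9, 8) = 72: x ≡ 7 (mod 72).
  Combine with x ≡ 2 (mod 11): since gcd(72, 11) = 1, we get a unique residue mod 792.
    Write x = 7 + 72·t and substitute into x ≡ 2 (mod 11): 72·t ≡ 2 − 7 = -5 (mod 11).
    Reduce coefficients mod 11: 6·t ≡ 6 (mod 11).
    The inverse of 6 mod 11 is 2 (since 6·2 = 12 = 1·11 + 1), so t ≡ 2·6 = 12 ≡ 1 (mod 11).
    Then x = 7 + 72·1 = 79, valid modulo lcm(72, 11) = 792: x ≡ 79 (mod 792).
Verify: 79 mod 9 = 7 ✓, 79 mod 8 = 7 ✓, 79 mod 11 = 2 ✓.

x ≡ 79 (mod 792).


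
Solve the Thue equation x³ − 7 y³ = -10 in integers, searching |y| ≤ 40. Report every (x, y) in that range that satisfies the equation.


The equation is x³ - 7y³ = -10. For fixed y, x³ = 7·y³ − 10, so a solution requires the RHS to be a perfect cube.
Strategy: iterate y from -40 to 40, compute RHS = 7·y³ − 10, and check whether it is a (positive or negative) perfect cube.
Check small values of y:
  y = 0: RHS = -10 is not a perfect cube.
  y = 1: RHS = -3 is not a perfect cube.
  y = -1: RHS = -17 is not a perfect cube.
  y = 2: RHS = 46 is not a perfect cube.
  y = -2: RHS = -66 is not a perfect cube.
  y = 3: RHS = 179 is not a perfect cube.
  y = -3: RHS = -199 is not a perfect cube.
Continuing the search up to |y| = 40 finds no solutions either.
No (x, y) in the scanned range satisfies the equation.

No integer solutions with |y| ≤ 40.


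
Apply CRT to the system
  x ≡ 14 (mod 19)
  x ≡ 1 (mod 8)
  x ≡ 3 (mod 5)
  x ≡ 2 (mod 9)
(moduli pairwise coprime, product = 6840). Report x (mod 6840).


Product of moduli M = 19 · 8 · 5 · 9 = 6840.
Merge one congruence at a time:
  Start: x ≡ 14 (mod 19).
  Combine with x ≡ 1 (mod 8); new modulus lcm = 152.
    Write x = 14 + 19·t and substitute into x ≡ 1 (mod 8): 19·t ≡ 1 − 14 = -13 (mod 8).
    Reduce coefficients mod 8: 3·t ≡ 3 (mod 8).
    The inverse of 3 mod 8 is 3 (since 3·3 = 9 = 1·8 + 1), so t ≡ 3·3 = 9 ≡ 1 (mod 8).
    Then x = 14 + 19·1 = 33, valid modulo lcm(19, 8) = 152: x ≡ 33 (mod 152).
  Combine with x ≡ 3 (mod 5); new modulus lcm = 760.
    Write x = 33 + 152·t and substitute into x ≡ 3 (mod 5): 152·t ≡ 3 − 33 = -30 (mod 5).
    Reduce coefficients mod 5: 2·t ≡ 0 (mod 5).
    The inverse of 2 mod 5 is 3 (since 2·3 = 6 = 1·5 + 1), so t ≡ 3·0 = 0 ≡ 0 (mod 5).
    Then x = 33 + 152·0 = 33, valid modulo lcm(152, 5) = 760: x ≡ 33 (mod 760).
  Combine with x ≡ 2 (mod 9); new modulus lcm = 6840.
    Write x = 33 + 760·t and substitute into x ≡ 2 (mod 9): 760·t ≡ 2 − 33 = -31 (mod 9).
    Reduce coefficients mod 9: 4·t ≡ 5 (mod 9).
    The inverse of 4 mod 9 is 7 (since 4·7 = 28 = 3·9 + 1), so t ≡ 7·5 = 35 ≡ 8 (mod 9).
    Then x = 33 + 760·8 = 6113, valid modulo lcm(760, 9) = 6840: x ≡ 6113 (mod 6840).
Verify against each original: 6113 mod 19 = 14, 6113 mod 8 = 1, 6113 mod 5 = 3, 6113 mod 9 = 2.

x ≡ 6113 (mod 6840).


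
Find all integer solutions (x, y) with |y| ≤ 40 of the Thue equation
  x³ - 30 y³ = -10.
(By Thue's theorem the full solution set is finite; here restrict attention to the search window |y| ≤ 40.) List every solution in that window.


The equation is x³ - 30y³ = -10. For fixed y, x³ = 30·y³ − 10, so a solution requires the RHS to be a perfect cube.
Strategy: iterate y from -40 to 40, compute RHS = 30·y³ − 10, and check whether it is a (positive or negative) perfect cube.
Check small values of y:
  y = 0: RHS = -10 is not a perfect cube.
  y = 1: RHS = 20 is not a perfect cube.
  y = -1: RHS = -40 is not a perfect cube.
  y = 2: RHS = 230 is not a perfect cube.
  y = -2: RHS = -250 is not a perfect cube.
  y = 3: RHS = 800 is not a perfect cube.
  y = -3: RHS = -820 is not a perfect cube.
Continuing the search up to |y| = 40 finds no solutions either.
No (x, y) in the scanned range satisfies the equation.

No integer solutions with |y| ≤ 40.


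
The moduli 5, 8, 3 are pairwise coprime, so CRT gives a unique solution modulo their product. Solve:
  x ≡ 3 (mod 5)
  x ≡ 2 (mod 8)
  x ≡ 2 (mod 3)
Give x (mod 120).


Moduli 5, 8, 3 are pairwise coprime; by CRT there is a unique solution modulo M = 5 · 8 · 3 = 120.
Solve pairwise, accumulating the modulus:
  Start with x ≡ 3 (mod 5).
  Combine with x ≡ 2 (mod 8): since gcd(5, 8) = 1, we get a unique residue mod 40.
    Write x = 3 + 5·t and substitute into x ≡ 2 (mod 8): 5·t ≡ 2 − 3 = -1 (mod 8).
    Reduce coefficients mod 8: 5·t ≡ 7 (mod 8).
    The inverse of 5 mod 8 is 5 (since 5·5 = 25 = 3·8 + 1), so t ≡ 5·7 = 35 ≡ 3 (mod 8).
    Then x = 3 + 5·3 = 18, valid modulo lcm(5, 8) = 40: x ≡ 18 (mod 40).
  Combine with x ≡ 2 (mod 3): since gcd(40, 3) = 1, we get a unique residue mod 120.
    Write x = 18 + 40·t and substitute into x ≡ 2 (mod 3): 40·t ≡ 2 − 18 = -16 (mod 3).
    Reduce coefficients mod 3: 1·t ≡ 2 (mod 3).
    So t ≡ 2 (mod 3).
    Then x = 18 + 40·2 = 98, valid modulo lcm(40, 3) = 120: x ≡ 98 (mod 120).
Verify: 98 mod 5 = 3 ✓, 98 mod 8 = 2 ✓, 98 mod 3 = 2 ✓.

x ≡ 98 (mod 120).


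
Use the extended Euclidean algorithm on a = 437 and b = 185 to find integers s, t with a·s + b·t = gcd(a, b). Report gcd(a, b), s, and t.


Euclidean algorithm on (437, 185) — divide until remainder is 0:
  437 = 2 · 185 + 67
  185 = 2 · 67 + 51
  67 = 1 · 51 + 16
  51 = 3 · 16 + 3
  16 = 5 · 3 + 1
  3 = 3 · 1 + 0
gcd(437, 185) = 1.
Track Bezout coefficients alongside the remainders: start with r₀ = 437 = a·1 + b·0 (s = 1, t = 0) and r₁ = 185 = a·0 + b·1 (s = 0, t = 1); each new remainder r_{k+1} = r_{k-1} − q_k·r_k inherits s_{k+1} = s_{k-1} − q_k·s_k, t_{k+1} = t_{k-1} − q_k·t_k, so r_k = a·s_k + b·t_k at every step:
  q = 2: r = 67, s = 1 − 2·0 = 1, t = 0 − 2·1 = -2  (check: 437·1 + 185·(-2) = 67)
  q = 2: r = 51, s = 0 − 2·1 = -2, t = 1 − 2·(-2) = 5  (check: 437·(-2) + 185·5 = 51)
  q = 1: r = 16, s = 1 − 1·(-2) = 3, t = -2 − 1·5 = -7  (check: 437·3 + 185·(-7) = 16)
  q = 3: r = 3, s = -2 − 3·3 = -11, t = 5 − 3·(-7) = 26  (check: 437·(-11) + 185·26 = 3)
  q = 5: r = 1, s = 3 − 5·(-11) = 58, t = -7 − 5·26 = -137  (check: 437·58 + 185·(-137) = 1)
The row with r = 1 (the gcd) gives the Bezout coefficients s = 58, t = -137.
Result: 437 · (58) + 185 · (-137) = 1.

gcd(437, 185) = 1; s = 58, t = -137 (check: 437·58 + 185·(-137) = 1).
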